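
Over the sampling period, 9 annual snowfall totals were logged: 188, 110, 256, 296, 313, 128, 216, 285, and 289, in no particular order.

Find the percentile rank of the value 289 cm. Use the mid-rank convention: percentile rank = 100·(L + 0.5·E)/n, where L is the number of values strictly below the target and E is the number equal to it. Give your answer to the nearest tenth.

Sorted: 110, 128, 188, 216, 256, 285, 289, 296, 313.
Count below 289: L = 6; count equal: E = 1; n = 9.
Percentile rank = 100·(6 + 0.5·1)/9 = 100·6.5/9 = 72.22.

72.2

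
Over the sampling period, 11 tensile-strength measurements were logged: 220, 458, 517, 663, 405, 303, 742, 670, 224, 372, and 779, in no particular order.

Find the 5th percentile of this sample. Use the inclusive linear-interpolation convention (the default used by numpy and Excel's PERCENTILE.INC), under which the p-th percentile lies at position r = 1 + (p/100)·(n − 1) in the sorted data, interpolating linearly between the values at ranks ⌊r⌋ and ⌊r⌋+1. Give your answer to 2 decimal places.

Sorted: 220, 224, 303, 372, 405, 458, 517, 663, 670, 742, 779.
n = 11.
r = 1 + (5/100)·(11 − 1) = 1 + 0.5 = 1.5.
Rank 1 is 220 and rank 2 is 224.
Interpolate: 220 + 0.5·(224 − 220) = 220 + 0.5·4 = 222.

222.00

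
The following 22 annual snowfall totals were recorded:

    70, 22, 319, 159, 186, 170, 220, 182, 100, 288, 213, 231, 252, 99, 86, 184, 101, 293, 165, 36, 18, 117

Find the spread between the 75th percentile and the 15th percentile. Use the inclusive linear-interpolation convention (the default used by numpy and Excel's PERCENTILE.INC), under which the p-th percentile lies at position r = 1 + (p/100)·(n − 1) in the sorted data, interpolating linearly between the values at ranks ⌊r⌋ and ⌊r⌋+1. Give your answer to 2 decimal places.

Sorted: 18, 22, 36, 70, 86, 99, 100, 101, 117, 159, 165, 170, 182, 184, 186, 213, 220, 231, 252, 288, 293, 319.
n = 22.
P15: r = 4.15; ranks 4–5 are 70, 86; interpolating gives 72.4.
P75: r = 16.75; ranks 16–17 are 213, 220; interpolating gives 218.25.
Difference: 218.25 − 72.4 = 145.85.

145.85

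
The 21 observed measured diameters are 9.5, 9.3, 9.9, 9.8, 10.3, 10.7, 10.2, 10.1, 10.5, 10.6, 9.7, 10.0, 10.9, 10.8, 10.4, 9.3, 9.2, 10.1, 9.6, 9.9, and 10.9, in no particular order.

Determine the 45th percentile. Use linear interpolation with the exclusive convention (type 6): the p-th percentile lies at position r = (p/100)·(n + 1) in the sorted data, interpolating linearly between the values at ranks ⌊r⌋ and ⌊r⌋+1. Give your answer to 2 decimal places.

9.99

Sorted: 9.2, 9.3, 9.3, 9.5, 9.6, 9.7, 9.8, 9.9, 9.9, 10.0, 10.1, 10.1, 10.2, 10.3, 10.4, 10.5, 10.6, 10.7, 10.8, 10.9, 10.9.
n = 21.
r = (45/100)·(21 + 1) = 9.9.
Rank 9 is 9.9 and rank 10 is 10.0.
Interpolate: 9.9 + 0.9·(10.0 − 9.9) = 9.9 + 0.9·0.1 = 9.99.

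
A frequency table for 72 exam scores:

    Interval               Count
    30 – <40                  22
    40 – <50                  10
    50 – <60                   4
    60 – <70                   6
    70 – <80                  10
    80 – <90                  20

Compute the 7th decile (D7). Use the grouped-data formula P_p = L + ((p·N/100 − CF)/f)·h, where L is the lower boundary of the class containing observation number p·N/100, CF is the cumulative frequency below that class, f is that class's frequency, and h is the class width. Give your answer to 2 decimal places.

78.40

N = 72; target position k = 70/100 · 72 = 50.4.
Cumulative frequencies: 22, 32, 36, 42, 52, 72.
Observation 50.4 falls in the class 70 – <80.
L = 70, CF = 42, f = 10, h = 10.
P70 = 70 + ((50.4 − 42)/10)·10 = 70 + 8.4 = 78.4.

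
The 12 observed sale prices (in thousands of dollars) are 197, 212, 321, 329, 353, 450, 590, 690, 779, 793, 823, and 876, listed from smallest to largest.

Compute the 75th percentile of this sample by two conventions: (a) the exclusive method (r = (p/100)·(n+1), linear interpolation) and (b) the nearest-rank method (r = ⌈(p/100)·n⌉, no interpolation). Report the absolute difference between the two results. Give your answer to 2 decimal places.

10.50

n = 12.
(a) r = 9.75; between ranks 9 (779) and 10 (793): 789.5.
(b) the nearest-rank method: rank 9 → 779.
|789.5 − 779| = 10.5.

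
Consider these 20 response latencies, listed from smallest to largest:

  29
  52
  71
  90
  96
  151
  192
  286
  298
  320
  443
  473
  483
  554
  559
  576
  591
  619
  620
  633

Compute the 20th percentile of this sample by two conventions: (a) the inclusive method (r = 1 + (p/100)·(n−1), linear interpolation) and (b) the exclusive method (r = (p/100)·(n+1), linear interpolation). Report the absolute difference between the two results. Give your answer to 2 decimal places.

3.60

n = 20.
(a) r = 4.8; between ranks 4 (90) and 5 (96): 94.8.
(b) r = 4.2; between ranks 4 (90) and 5 (96): 91.2.
|94.8 − 91.2| = 3.6.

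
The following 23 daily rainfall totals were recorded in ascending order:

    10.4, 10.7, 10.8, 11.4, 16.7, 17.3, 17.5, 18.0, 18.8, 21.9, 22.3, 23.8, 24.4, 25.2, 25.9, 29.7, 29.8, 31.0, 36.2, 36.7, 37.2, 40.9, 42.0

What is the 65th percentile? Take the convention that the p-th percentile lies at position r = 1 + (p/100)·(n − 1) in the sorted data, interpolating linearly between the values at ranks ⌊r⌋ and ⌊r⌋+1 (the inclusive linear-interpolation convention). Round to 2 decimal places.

n = 23.
r = 1 + (65/100)·(23 − 1) = 1 + 14.3 = 15.3.
Rank 15 is 25.9 and rank 16 is 29.7.
Interpolate: 25.9 + 0.3·(29.7 − 25.9) = 25.9 + 0.3·3.8 = 27.04.

27.04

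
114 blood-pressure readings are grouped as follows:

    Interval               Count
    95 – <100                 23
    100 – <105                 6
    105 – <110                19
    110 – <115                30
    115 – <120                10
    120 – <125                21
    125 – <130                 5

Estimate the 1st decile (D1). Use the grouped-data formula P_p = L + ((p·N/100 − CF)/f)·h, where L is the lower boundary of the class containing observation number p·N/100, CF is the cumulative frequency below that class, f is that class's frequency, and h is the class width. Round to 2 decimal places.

N = 114; target position k = 10/100 · 114 = 11.4.
Cumulative frequencies: 23, 29, 48, 78, 88, 109, 114.
Observation 11.4 falls in the class 95 – <100.
L = 95, CF = 0, f = 23, h = 5.
P10 = 95 + ((11.4 − 0)/23)·5 = 95 + 2.47826 = 97.4783.

97.48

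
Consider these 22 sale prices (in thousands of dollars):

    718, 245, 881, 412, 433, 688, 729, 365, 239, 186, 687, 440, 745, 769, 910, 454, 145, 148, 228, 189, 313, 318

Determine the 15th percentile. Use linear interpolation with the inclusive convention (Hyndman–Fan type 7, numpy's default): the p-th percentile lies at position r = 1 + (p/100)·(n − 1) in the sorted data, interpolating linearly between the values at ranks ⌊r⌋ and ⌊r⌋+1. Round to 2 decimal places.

194.85

Sorted: 145, 148, 186, 189, 228, 239, 245, 313, 318, 365, 412, 433, 440, 454, 687, 688, 718, 729, 745, 769, 881, 910.
n = 22.
r = 1 + (15/100)·(22 − 1) = 1 + 3.15 = 4.15.
Rank 4 is 189 and rank 5 is 228.
Interpolate: 189 + 0.15·(228 − 189) = 189 + 0.15·39 = 194.85.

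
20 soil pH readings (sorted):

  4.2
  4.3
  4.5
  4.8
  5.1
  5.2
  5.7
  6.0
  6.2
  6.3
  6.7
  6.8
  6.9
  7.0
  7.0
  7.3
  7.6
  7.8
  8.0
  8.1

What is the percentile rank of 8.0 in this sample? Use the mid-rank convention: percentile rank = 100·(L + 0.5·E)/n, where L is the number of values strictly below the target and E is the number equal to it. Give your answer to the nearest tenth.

92.5

Count below 8.0: L = 18; count equal: E = 1; n = 20.
Percentile rank = 100·(18 + 0.5·1)/20 = 100·18.5/20 = 92.5.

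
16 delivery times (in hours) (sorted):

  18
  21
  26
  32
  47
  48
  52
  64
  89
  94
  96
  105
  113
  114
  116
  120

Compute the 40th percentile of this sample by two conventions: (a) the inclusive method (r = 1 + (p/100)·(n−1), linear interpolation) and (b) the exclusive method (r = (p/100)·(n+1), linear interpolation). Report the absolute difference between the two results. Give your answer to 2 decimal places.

n = 16.
(a) r = 7 → value at rank 7 = 52.
(b) r = 6.8; between ranks 6 (48) and 7 (52): 51.2.
|52 − 51.2| = 0.8.

0.80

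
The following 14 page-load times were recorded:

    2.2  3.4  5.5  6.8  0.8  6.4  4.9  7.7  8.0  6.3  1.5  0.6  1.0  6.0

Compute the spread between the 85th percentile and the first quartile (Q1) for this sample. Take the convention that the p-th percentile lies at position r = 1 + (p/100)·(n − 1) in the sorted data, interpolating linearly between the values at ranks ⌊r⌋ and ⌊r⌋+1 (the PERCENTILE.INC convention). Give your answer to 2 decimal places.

5.17

Sorted: 0.6, 0.8, 1.0, 1.5, 2.2, 3.4, 4.9, 5.5, 6.0, 6.3, 6.4, 6.8, 7.7, 8.0.
n = 14.
P25: r = 4.25; ranks 4–5 are 1.5, 2.2; interpolating gives 1.675.
P85: r = 12.05; ranks 12–13 are 6.8, 7.7; interpolating gives 6.845.
Difference: 6.845 − 1.675 = 5.17.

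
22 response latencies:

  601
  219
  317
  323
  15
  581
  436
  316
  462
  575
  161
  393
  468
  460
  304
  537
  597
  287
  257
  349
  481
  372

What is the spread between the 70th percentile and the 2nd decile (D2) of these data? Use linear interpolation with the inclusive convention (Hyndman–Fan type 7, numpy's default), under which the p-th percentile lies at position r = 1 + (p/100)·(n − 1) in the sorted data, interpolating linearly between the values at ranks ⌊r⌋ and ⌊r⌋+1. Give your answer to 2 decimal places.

Sorted: 15, 161, 219, 257, 287, 304, 316, 317, 323, 349, 372, 393, 436, 460, 462, 468, 481, 537, 575, 581, 597, 601.
n = 22.
P20: r = 5.2; ranks 5–6 are 287, 304; interpolating gives 290.4.
P70: r = 15.7; ranks 15–16 are 462, 468; interpolating gives 466.2.
Difference: 466.2 − 290.4 = 175.8.

175.80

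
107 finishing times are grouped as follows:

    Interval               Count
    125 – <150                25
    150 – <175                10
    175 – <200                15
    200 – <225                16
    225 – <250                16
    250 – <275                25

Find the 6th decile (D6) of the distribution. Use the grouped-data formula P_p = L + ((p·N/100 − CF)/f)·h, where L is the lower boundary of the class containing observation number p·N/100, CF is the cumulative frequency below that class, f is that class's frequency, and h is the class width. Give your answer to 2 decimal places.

N = 107; target position k = 60/100 · 107 = 64.2.
Cumulative frequencies: 25, 35, 50, 66, 82, 107.
Observation 64.2 falls in the class 200 – <225.
L = 200, CF = 50, f = 16, h = 25.
P60 = 200 + ((64.2 − 50)/16)·25 = 200 + 22.1875 = 222.188.

222.19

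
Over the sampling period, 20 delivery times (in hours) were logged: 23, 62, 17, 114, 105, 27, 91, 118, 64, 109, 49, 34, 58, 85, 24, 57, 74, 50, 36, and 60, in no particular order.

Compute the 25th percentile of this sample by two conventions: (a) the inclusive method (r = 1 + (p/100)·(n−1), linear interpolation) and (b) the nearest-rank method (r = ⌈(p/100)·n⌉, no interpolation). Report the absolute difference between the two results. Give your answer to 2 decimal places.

Sorted: 17, 23, 24, 27, 34, 36, 49, 50, 57, 58, 60, 62, 64, 74, 85, 91, 105, 109, 114, 118.
n = 20.
(a) r = 5.75; between ranks 5 (34) and 6 (36): 35.5.
(b) the nearest-rank method: rank 5 → 34.
|35.5 − 34| = 1.5.

1.50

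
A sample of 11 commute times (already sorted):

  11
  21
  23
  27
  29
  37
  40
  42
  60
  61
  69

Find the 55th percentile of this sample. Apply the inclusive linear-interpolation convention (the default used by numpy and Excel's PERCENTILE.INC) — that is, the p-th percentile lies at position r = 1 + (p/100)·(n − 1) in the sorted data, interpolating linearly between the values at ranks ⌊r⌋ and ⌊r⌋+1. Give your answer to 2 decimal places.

38.50

n = 11.
r = 1 + (55/100)·(11 − 1) = 1 + 5.5 = 6.5.
Rank 6 is 37 and rank 7 is 40.
Interpolate: 37 + 0.5·(40 − 37) = 37 + 0.5·3 = 38.5.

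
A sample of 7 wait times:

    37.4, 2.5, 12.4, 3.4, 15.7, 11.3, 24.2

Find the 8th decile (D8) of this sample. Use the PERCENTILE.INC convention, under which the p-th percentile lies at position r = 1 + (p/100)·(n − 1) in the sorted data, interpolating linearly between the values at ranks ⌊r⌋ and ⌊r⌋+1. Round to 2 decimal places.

22.50

Sorted: 2.5, 3.4, 11.3, 12.4, 15.7, 24.2, 37.4.
n = 7.
r = 1 + (80/100)·(7 − 1) = 1 + 4.8 = 5.8.
Rank 5 is 15.7 and rank 6 is 24.2.
Interpolate: 15.7 + 0.8·(24.2 − 15.7) = 15.7 + 0.8·8.5 = 22.5.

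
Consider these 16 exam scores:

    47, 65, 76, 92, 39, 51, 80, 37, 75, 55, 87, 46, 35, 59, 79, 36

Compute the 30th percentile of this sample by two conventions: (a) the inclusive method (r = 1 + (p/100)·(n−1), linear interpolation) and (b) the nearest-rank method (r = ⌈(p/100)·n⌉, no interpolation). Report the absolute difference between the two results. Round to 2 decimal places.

0.50

Sorted: 35, 36, 37, 39, 46, 47, 51, 55, 59, 65, 75, 76, 79, 80, 87, 92.
n = 16.
(a) r = 5.5; between ranks 5 (46) and 6 (47): 46.5.
(b) the nearest-rank method: rank 5 → 46.
|46.5 − 46| = 0.5.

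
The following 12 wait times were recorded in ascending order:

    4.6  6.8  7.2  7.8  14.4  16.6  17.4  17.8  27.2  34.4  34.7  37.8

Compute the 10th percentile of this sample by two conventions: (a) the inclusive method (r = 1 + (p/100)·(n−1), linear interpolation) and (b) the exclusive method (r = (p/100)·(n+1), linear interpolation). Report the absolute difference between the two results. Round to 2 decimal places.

n = 12.
(a) r = 2.1; between ranks 2 (6.8) and 3 (7.2): 6.84.
(b) r = 1.3; between ranks 1 (4.6) and 2 (6.8): 5.26.
|6.84 − 5.26| = 1.58.

1.58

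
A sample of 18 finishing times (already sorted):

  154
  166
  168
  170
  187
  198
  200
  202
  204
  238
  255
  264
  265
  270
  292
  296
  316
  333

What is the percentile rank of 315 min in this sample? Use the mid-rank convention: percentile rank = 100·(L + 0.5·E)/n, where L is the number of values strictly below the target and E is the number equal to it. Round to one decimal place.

88.9

Count below 315: L = 16; count equal: E = 0; n = 18.
Percentile rank = 100·(16 + 0.5·0)/18 = 100·16/18 = 88.89.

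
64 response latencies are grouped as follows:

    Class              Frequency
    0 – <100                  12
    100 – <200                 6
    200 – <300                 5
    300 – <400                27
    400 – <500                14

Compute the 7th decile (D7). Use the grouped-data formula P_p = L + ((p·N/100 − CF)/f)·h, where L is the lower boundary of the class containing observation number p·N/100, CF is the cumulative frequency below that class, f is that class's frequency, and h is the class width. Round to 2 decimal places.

N = 64; target position k = 70/100 · 64 = 44.8.
Cumulative frequencies: 12, 18, 23, 50, 64.
Observation 44.8 falls in the class 300 – <400.
L = 300, CF = 23, f = 27, h = 100.
P70 = 300 + ((44.8 − 23)/27)·100 = 300 + 80.7407 = 380.741.

380.74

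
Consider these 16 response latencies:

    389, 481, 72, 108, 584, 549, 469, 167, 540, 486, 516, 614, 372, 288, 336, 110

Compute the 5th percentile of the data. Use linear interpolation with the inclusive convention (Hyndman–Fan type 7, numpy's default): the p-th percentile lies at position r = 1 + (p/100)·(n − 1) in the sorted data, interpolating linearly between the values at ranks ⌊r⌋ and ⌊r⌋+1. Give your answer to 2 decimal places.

Sorted: 72, 108, 110, 167, 288, 336, 372, 389, 469, 481, 486, 516, 540, 549, 584, 614.
n = 16.
r = 1 + (5/100)·(16 − 1) = 1 + 0.75 = 1.75.
Rank 1 is 72 and rank 2 is 108.
Interpolate: 72 + 0.75·(108 − 72) = 72 + 0.75·36 = 99.

99.00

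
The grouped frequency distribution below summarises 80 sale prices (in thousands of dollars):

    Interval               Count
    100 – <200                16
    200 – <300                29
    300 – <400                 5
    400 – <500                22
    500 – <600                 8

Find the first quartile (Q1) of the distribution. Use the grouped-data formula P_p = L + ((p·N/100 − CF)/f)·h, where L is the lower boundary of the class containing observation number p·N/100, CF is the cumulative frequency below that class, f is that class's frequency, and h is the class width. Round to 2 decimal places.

213.79

N = 80; target position k = 25/100 · 80 = 20.
Cumulative frequencies: 16, 45, 50, 72, 80.
Observation 20 falls in the class 200 – <300.
L = 200, CF = 16, f = 29, h = 100.
P25 = 200 + ((20 − 16)/29)·100 = 200 + 13.7931 = 213.793.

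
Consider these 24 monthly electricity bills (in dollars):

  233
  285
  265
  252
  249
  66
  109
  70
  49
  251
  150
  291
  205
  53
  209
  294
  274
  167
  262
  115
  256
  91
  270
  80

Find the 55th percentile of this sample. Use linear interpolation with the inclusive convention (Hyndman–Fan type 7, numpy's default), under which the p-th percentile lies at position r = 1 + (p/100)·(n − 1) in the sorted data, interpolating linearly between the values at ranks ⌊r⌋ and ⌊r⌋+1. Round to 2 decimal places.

243.40

Sorted: 49, 53, 66, 70, 80, 91, 109, 115, 150, 167, 205, 209, 233, 249, 251, 252, 256, 262, 265, 270, 274, 285, 291, 294.
n = 24.
r = 1 + (55/100)·(24 − 1) = 1 + 12.65 = 13.65.
Rank 13 is 233 and rank 14 is 249.
Interpolate: 233 + 0.65·(249 − 233) = 233 + 0.65·16 = 243.4.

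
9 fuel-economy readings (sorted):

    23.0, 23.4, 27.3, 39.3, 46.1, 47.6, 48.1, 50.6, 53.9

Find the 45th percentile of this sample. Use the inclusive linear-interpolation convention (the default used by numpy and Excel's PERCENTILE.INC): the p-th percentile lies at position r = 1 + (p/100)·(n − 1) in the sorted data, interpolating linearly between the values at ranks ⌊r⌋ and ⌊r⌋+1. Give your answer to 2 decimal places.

n = 9.
r = 1 + (45/100)·(9 − 1) = 1 + 3.6 = 4.6.
Rank 4 is 39.3 and rank 5 is 46.1.
Interpolate: 39.3 + 0.6·(46.1 − 39.3) = 39.3 + 0.6·6.8 = 43.38.

43.38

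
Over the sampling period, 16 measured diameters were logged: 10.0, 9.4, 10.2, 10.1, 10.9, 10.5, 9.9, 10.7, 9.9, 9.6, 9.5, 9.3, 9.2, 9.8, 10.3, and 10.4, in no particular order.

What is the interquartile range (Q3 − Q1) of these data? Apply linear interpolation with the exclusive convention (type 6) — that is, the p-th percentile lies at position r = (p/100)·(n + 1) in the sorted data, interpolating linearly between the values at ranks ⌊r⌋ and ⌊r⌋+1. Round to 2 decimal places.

Sorted: 9.2, 9.3, 9.4, 9.5, 9.6, 9.8, 9.9, 9.9, 10.0, 10.1, 10.2, 10.3, 10.4, 10.5, 10.7, 10.9.
n = 16.
P25: r = 4.25; ranks 4–5 are 9.5, 9.6; interpolating gives 9.525.
P75: r = 12.75; ranks 12–13 are 10.3, 10.4; interpolating gives 10.375.
Difference: 10.375 − 9.525 = 0.85.

0.85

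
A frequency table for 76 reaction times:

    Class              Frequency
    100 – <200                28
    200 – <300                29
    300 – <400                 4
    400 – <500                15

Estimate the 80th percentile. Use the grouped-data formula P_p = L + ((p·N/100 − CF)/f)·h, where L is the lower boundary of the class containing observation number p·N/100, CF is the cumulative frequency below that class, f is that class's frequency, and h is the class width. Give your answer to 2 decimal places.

N = 76; target position k = 80/100 · 76 = 60.8.
Cumulative frequencies: 28, 57, 61, 76.
Observation 60.8 falls in the class 300 – <400.
L = 300, CF = 57, f = 4, h = 100.
P80 = 300 + ((60.8 − 57)/4)·100 = 300 + 95 = 395.

395.00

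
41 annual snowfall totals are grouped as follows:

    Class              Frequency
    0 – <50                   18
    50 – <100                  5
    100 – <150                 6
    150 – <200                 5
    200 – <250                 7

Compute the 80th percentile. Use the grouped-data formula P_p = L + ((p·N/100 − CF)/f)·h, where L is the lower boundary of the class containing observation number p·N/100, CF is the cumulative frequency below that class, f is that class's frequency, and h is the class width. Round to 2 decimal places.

N = 41; target position k = 80/100 · 41 = 32.8.
Cumulative frequencies: 18, 23, 29, 34, 41.
Observation 32.8 falls in the class 150 – <200.
L = 150, CF = 29, f = 5, h = 50.
P80 = 150 + ((32.8 − 29)/5)·50 = 150 + 38 = 188.

188.00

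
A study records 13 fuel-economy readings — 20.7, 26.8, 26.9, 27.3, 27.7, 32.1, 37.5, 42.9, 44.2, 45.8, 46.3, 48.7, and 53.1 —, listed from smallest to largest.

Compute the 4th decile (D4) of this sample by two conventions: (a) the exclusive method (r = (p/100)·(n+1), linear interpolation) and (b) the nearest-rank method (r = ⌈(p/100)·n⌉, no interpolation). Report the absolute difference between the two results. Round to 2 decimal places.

1.76

n = 13.
(a) r = 5.6; between ranks 5 (27.7) and 6 (32.1): 30.34.
(b) the nearest-rank method: rank 6 → 32.1.
|30.34 − 32.1| = 1.76.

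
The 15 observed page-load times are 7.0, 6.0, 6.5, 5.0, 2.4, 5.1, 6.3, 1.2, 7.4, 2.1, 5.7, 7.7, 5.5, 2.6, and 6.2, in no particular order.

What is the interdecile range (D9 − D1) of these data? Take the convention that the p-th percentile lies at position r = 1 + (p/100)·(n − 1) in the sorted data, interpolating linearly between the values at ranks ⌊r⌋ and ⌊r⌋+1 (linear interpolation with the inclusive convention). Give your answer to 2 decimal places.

5.02

Sorted: 1.2, 2.1, 2.4, 2.6, 5.0, 5.1, 5.5, 5.7, 6.0, 6.2, 6.3, 6.5, 7.0, 7.4, 7.7.
n = 15.
P10: r = 2.4; ranks 2–3 are 2.1, 2.4; interpolating gives 2.22.
P90: r = 13.6; ranks 13–14 are 7.0, 7.4; interpolating gives 7.24.
Difference: 7.24 − 2.22 = 5.02.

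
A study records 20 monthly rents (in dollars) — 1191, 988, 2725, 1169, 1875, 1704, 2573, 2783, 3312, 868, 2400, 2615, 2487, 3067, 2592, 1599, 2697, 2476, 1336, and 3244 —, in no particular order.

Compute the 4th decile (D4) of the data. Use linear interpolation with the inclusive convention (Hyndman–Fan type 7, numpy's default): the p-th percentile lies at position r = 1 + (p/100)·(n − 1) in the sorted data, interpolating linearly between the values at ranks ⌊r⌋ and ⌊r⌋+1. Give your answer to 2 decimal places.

2190.00

Sorted: 868, 988, 1169, 1191, 1336, 1599, 1704, 1875, 2400, 2476, 2487, 2573, 2592, 2615, 2697, 2725, 2783, 3067, 3244, 3312.
n = 20.
r = 1 + (40/100)·(20 − 1) = 1 + 7.6 = 8.6.
Rank 8 is 1875 and rank 9 is 2400.
Interpolate: 1875 + 0.6·(2400 − 1875) = 1875 + 0.6·525 = 2190.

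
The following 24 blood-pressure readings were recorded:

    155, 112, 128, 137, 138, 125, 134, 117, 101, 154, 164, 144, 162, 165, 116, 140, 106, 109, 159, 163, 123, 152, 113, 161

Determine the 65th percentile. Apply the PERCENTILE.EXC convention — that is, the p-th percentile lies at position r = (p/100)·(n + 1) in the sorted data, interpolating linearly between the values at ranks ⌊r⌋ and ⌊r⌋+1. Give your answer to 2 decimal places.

Sorted: 101, 106, 109, 112, 113, 116, 117, 123, 125, 128, 134, 137, 138, 140, 144, 152, 154, 155, 159, 161, 162, 163, 164, 165.
n = 24.
r = (65/100)·(24 + 1) = 16.25.
Rank 16 is 152 and rank 17 is 154.
Interpolate: 152 + 0.25·(154 − 152) = 152 + 0.25·2 = 152.5.

152.50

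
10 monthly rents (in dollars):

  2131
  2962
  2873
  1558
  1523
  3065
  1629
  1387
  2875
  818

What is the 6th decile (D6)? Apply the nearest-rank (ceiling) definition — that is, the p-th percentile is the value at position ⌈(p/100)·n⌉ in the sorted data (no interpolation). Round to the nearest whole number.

Sorted: 818, 1387, 1523, 1558, 1629, 2131, 2873, 2875, 2962, 3065.
n = 10.
Position = ⌈60/100 · 10⌉ = ⌈6⌉ = 6.
The value at rank 6 is 2131.

2131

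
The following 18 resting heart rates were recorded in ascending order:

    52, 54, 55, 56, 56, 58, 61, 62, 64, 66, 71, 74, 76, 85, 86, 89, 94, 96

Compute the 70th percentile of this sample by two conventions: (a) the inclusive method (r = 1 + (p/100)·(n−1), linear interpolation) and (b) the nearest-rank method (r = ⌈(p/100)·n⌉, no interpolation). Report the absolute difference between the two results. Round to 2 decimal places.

n = 18.
(a) r = 12.9; between ranks 12 (74) and 13 (76): 75.8.
(b) the nearest-rank method: rank 13 → 76.
|75.8 − 76| = 0.2.

0.20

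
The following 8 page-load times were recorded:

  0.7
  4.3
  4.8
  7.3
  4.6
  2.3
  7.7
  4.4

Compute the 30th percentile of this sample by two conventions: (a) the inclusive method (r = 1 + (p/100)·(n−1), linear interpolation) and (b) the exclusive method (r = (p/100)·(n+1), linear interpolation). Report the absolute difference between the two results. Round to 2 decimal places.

0.61

Sorted: 0.7, 2.3, 4.3, 4.4, 4.6, 4.8, 7.3, 7.7.
n = 8.
(a) r = 3.1; between ranks 3 (4.3) and 4 (4.4): 4.31.
(b) r = 2.7; between ranks 2 (2.3) and 3 (4.3): 3.7.
|4.31 − 3.7| = 0.61.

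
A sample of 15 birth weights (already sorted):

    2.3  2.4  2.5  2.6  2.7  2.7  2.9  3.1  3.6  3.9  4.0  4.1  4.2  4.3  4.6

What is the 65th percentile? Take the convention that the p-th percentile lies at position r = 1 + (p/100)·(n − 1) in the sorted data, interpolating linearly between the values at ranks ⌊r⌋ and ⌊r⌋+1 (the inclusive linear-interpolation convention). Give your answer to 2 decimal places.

n = 15.
r = 1 + (65/100)·(15 − 1) = 1 + 9.1 = 10.1.
Rank 10 is 3.9 and rank 11 is 4.0.
Interpolate: 3.9 + 0.1·(4.0 − 3.9) = 3.9 + 0.1·0.1 = 3.91.

3.91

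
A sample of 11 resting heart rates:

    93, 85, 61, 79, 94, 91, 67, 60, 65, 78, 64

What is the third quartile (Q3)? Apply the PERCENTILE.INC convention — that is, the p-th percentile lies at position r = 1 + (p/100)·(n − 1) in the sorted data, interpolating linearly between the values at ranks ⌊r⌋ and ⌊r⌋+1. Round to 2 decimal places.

Sorted: 60, 61, 64, 65, 67, 78, 79, 85, 91, 93, 94.
n = 11.
r = 1 + (75/100)·(11 − 1) = 1 + 7.5 = 8.5.
Rank 8 is 85 and rank 9 is 91.
Interpolate: 85 + 0.5·(91 − 85) = 85 + 0.5·6 = 88.

88.00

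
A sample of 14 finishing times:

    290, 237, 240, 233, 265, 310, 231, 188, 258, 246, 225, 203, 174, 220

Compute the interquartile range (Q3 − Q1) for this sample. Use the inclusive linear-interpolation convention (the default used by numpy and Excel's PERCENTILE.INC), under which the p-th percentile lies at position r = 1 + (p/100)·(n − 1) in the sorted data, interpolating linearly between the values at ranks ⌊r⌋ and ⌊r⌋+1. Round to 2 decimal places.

33.75

Sorted: 174, 188, 203, 220, 225, 231, 233, 237, 240, 246, 258, 265, 290, 310.
n = 14.
P25: r = 4.25; ranks 4–5 are 220, 225; interpolating gives 221.25.
P75: r = 10.75; ranks 10–11 are 246, 258; interpolating gives 255.
Difference: 255 − 221.25 = 33.75.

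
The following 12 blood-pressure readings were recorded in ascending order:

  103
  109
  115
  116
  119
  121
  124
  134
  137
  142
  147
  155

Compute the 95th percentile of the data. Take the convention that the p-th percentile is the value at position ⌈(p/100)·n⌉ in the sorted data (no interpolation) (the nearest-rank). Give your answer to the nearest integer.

155

n = 12.
Position = ⌈95/100 · 12⌉ = ⌈11.4⌉ = 12.
The value at rank 12 is 155.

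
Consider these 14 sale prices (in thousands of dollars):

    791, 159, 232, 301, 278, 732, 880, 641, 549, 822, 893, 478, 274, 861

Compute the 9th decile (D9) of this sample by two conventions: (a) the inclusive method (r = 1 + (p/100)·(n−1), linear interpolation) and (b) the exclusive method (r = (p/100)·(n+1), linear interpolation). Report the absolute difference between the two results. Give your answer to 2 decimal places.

12.20

Sorted: 159, 232, 274, 278, 301, 478, 549, 641, 732, 791, 822, 861, 880, 893.
n = 14.
(a) r = 12.7; between ranks 12 (861) and 13 (880): 874.3.
(b) r = 13.5; between ranks 13 (880) and 14 (893): 886.5.
|874.3 − 886.5| = 12.2.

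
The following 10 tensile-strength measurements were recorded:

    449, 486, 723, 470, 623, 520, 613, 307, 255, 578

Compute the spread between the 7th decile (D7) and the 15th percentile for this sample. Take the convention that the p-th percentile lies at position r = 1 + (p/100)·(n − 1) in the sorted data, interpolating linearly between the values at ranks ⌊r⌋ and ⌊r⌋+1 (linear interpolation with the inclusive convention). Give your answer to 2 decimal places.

231.80

Sorted: 255, 307, 449, 470, 486, 520, 578, 613, 623, 723.
n = 10.
P15: r = 2.35; ranks 2–3 are 307, 449; interpolating gives 356.7.
P70: r = 7.3; ranks 7–8 are 578, 613; interpolating gives 588.5.
Difference: 588.5 − 356.7 = 231.8.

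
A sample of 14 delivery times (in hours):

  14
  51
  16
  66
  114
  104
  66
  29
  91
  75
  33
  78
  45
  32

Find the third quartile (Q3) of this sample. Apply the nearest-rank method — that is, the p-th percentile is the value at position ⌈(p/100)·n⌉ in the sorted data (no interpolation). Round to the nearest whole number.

78

Sorted: 14, 16, 29, 32, 33, 45, 51, 66, 66, 75, 78, 91, 104, 114.
n = 14.
Position = ⌈75/100 · 14⌉ = ⌈10.5⌉ = 11.
The value at rank 11 is 78.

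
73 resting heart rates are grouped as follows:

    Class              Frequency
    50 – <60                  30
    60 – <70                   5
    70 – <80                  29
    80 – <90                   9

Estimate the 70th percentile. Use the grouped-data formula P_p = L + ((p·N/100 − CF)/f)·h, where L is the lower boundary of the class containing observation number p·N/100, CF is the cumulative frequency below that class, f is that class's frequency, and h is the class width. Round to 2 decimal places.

N = 73; target position k = 70/100 · 73 = 51.1.
Cumulative frequencies: 30, 35, 64, 73.
Observation 51.1 falls in the class 70 – <80.
L = 70, CF = 35, f = 29, h = 10.
P70 = 70 + ((51.1 − 35)/29)·10 = 70 + 5.55172 = 75.5517.

75.55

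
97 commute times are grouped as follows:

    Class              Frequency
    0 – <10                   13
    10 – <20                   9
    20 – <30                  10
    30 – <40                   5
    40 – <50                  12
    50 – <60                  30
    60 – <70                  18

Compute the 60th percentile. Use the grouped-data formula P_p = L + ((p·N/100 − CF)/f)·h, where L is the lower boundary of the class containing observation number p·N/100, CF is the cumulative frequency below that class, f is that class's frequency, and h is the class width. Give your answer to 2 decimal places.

N = 97; target position k = 60/100 · 97 = 58.2.
Cumulative frequencies: 13, 22, 32, 37, 49, 79, 97.
Observation 58.2 falls in the class 50 – <60.
L = 50, CF = 49, f = 30, h = 10.
P60 = 50 + ((58.2 − 49)/30)·10 = 50 + 3.06667 = 53.0667.

53.07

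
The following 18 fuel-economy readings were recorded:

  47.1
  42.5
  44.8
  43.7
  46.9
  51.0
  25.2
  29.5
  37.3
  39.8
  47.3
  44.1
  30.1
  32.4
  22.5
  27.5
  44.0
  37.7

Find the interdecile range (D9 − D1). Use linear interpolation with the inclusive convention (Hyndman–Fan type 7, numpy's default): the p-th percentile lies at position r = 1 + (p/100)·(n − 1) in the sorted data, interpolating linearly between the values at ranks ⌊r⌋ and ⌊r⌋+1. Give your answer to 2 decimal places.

20.35

Sorted: 22.5, 25.2, 27.5, 29.5, 30.1, 32.4, 37.3, 37.7, 39.8, 42.5, 43.7, 44.0, 44.1, 44.8, 46.9, 47.1, 47.3, 51.0.
n = 18.
P10: r = 2.7; ranks 2–3 are 25.2, 27.5; interpolating gives 26.81.
P90: r = 16.3; ranks 16–17 are 47.1, 47.3; interpolating gives 47.16.
Difference: 47.16 − 26.81 = 20.35.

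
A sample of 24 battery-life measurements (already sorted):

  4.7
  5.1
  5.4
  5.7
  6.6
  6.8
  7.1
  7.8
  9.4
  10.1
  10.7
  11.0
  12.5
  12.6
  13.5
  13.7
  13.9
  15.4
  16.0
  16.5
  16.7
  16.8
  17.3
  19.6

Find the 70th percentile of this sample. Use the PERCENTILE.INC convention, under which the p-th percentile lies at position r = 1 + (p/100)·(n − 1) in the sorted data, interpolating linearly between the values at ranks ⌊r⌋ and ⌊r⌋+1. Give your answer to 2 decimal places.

n = 24.
r = 1 + (70/100)·(24 − 1) = 1 + 16.1 = 17.1.
Rank 17 is 13.9 and rank 18 is 15.4.
Interpolate: 13.9 + 0.1·(15.4 − 13.9) = 13.9 + 0.1·1.5 = 14.05.

14.05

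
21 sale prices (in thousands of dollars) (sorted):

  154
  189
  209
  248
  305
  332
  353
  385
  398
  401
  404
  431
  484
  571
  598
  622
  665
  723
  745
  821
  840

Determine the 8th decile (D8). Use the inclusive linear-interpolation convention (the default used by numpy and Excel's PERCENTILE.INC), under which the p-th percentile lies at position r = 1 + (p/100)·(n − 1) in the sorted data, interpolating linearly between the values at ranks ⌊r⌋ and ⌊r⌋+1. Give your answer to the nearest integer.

665

n = 21.
r = 1 + (80/100)·(21 − 1) = 1 + 16 = 17.
r is an integer, so P80 is the value at rank 17: 665.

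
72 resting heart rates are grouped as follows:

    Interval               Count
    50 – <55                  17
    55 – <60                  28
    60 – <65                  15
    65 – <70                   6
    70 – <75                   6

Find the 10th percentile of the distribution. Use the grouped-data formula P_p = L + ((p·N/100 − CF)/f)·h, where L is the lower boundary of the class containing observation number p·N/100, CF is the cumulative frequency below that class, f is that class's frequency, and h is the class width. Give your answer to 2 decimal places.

N = 72; target position k = 10/100 · 72 = 7.2.
Cumulative frequencies: 17, 45, 60, 66, 72.
Observation 7.2 falls in the class 50 – <55.
L = 50, CF = 0, f = 17, h = 5.
P10 = 50 + ((7.2 − 0)/17)·5 = 50 + 2.11765 = 52.1176.

52.12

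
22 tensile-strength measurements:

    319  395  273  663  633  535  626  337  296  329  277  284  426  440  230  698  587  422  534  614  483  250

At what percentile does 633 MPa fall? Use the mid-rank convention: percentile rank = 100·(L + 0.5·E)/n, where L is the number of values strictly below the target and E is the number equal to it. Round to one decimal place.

88.6

Sorted: 230, 250, 273, 277, 284, 296, 319, 329, 337, 395, 422, 426, 440, 483, 534, 535, 587, 614, 626, 633, 663, 698.
Count below 633: L = 19; count equal: E = 1; n = 22.
Percentile rank = 100·(19 + 0.5·1)/22 = 100·19.5/22 = 88.64.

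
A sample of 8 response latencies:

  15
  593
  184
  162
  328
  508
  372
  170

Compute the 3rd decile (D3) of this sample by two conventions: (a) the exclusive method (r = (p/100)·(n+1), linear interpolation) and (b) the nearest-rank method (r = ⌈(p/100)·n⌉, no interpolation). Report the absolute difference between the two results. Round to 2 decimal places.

Sorted: 15, 162, 170, 184, 328, 372, 508, 593.
n = 8.
(a) r = 2.7; between ranks 2 (162) and 3 (170): 167.6.
(b) the nearest-rank method: rank 3 → 170.
|167.6 − 170| = 2.4.

2.40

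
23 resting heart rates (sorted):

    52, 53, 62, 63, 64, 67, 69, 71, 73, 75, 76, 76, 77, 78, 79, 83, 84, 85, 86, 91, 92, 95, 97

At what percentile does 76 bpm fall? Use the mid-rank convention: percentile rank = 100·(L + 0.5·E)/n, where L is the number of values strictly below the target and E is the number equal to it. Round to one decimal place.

Count below 76: L = 10; count equal: E = 2; n = 23.
Percentile rank = 100·(10 + 0.5·2)/23 = 100·11/23 = 47.83.

47.8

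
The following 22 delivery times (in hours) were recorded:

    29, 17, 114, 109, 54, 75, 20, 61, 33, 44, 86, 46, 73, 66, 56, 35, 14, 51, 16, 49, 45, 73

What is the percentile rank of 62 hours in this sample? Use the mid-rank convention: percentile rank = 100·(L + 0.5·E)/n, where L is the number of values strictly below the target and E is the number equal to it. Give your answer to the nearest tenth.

68.2

Sorted: 14, 16, 17, 20, 29, 33, 35, 44, 45, 46, 49, 51, 54, 56, 61, 66, 73, 73, 75, 86, 109, 114.
Count below 62: L = 15; count equal: E = 0; n = 22.
Percentile rank = 100·(15 + 0.5·0)/22 = 100·15/22 = 68.18.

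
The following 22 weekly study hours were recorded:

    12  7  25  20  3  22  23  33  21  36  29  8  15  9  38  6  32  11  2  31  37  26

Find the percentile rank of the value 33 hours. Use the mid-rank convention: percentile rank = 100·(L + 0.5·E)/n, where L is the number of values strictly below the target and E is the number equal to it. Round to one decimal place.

84.1

Sorted: 2, 3, 6, 7, 8, 9, 11, 12, 15, 20, 21, 22, 23, 25, 26, 29, 31, 32, 33, 36, 37, 38.
Count below 33: L = 18; count equal: E = 1; n = 22.
Percentile rank = 100·(18 + 0.5·1)/22 = 100·18.5/22 = 84.09.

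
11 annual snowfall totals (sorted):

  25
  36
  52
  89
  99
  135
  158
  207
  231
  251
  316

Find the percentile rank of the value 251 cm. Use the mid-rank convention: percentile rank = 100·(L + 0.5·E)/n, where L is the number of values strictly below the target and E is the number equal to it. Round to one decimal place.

86.4

Count below 251: L = 9; count equal: E = 1; n = 11.
Percentile rank = 100·(9 + 0.5·1)/11 = 100·9.5/11 = 86.36.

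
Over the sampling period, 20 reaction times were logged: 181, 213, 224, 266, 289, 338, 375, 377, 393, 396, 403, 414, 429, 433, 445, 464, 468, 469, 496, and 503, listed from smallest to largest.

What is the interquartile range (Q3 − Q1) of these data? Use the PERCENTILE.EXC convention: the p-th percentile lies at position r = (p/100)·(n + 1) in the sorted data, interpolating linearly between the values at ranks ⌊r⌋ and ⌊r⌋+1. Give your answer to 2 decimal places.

n = 20.
P25: r = 5.25; ranks 5–6 are 289, 338; interpolating gives 301.25.
P75: r = 15.75; ranks 15–16 are 445, 464; interpolating gives 459.25.
Difference: 459.25 − 301.25 = 158.

158.00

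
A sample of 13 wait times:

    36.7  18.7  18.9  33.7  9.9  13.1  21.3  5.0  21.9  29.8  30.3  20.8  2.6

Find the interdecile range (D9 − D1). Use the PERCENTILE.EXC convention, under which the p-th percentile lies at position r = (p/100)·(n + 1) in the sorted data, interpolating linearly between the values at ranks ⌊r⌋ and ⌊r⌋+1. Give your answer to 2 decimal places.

31.94

Sorted: 2.6, 5.0, 9.9, 13.1, 18.7, 18.9, 20.8, 21.3, 21.9, 29.8, 30.3, 33.7, 36.7.
n = 13.
P10: r = 1.4; ranks 1–2 are 2.6, 5.0; interpolating gives 3.56.
P90: r = 12.6; ranks 12–13 are 33.7, 36.7; interpolating gives 35.5.
Difference: 35.5 − 3.56 = 31.94.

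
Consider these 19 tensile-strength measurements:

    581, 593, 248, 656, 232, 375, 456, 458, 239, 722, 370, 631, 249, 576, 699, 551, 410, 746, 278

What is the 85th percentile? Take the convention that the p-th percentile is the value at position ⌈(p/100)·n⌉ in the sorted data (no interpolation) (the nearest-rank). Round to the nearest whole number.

Sorted: 232, 239, 248, 249, 278, 370, 375, 410, 456, 458, 551, 576, 581, 593, 631, 656, 699, 722, 746.
n = 19.
Position = ⌈85/100 · 19⌉ = ⌈16.15⌉ = 17.
The value at rank 17 is 699.

699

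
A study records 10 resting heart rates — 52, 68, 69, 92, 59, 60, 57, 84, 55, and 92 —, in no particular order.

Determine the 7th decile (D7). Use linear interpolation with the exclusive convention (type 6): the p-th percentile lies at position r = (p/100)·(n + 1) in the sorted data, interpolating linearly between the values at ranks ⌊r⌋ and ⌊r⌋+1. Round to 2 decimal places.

Sorted: 52, 55, 57, 59, 60, 68, 69, 84, 92, 92.
n = 10.
r = (70/100)·(10 + 1) = 7.7.
Rank 7 is 69 and rank 8 is 84.
Interpolate: 69 + 0.7·(84 − 69) = 69 + 0.7·15 = 79.5.

79.50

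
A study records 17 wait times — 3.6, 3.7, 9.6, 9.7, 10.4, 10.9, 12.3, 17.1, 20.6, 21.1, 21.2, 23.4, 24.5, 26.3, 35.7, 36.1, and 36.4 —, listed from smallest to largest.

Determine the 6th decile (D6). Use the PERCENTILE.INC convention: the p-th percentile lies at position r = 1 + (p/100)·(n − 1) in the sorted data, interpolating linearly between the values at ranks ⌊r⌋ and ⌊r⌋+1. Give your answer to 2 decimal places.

21.16

n = 17.
r = 1 + (60/100)·(17 − 1) = 1 + 9.6 = 10.6.
Rank 10 is 21.1 and rank 11 is 21.2.
Interpolate: 21.1 + 0.6·(21.2 − 21.1) = 21.1 + 0.6·0.1 = 21.16.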